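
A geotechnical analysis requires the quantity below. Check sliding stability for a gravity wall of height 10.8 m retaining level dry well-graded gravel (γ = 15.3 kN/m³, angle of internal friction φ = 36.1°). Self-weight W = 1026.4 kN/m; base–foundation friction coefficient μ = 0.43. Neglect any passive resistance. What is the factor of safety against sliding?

K_a = tan²(45° − 36.1°/2) = 0.2585.
P_a = ½K_aγH² = 0.5×0.2585×15.3×10.8² = 230.7 kN/m, acting at H/3 = 3.600 m above the base.
FS_sliding = μW / P_a = 0.43×1026.4 / 230.7 = 1.913.

1.91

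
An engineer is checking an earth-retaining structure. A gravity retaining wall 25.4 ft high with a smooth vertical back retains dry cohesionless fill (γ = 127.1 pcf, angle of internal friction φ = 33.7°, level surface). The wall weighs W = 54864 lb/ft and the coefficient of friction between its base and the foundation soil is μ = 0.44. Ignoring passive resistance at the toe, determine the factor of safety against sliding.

K_a = tan²(45° − 33.7°/2) = 0.2863.
P_a = ½K_aγH² = 0.5×0.2863×127.1×25.4² = 11740 lb/ft, acting at H/3 = 8.467 ft above the base.
FS_sliding = μW / P_a = 0.44×54864 / 11740 = 2.057.

2.06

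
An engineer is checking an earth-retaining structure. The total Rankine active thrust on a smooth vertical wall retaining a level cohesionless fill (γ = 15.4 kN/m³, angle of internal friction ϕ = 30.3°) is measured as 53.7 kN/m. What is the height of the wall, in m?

K_a = 0.3293. P_a = ½ K_a γ H² ⇒ H = √(2P_a/(K_a γ)).
H = √(2×53.7/(0.3293×15.4)) = 4.602 m.

4.60 m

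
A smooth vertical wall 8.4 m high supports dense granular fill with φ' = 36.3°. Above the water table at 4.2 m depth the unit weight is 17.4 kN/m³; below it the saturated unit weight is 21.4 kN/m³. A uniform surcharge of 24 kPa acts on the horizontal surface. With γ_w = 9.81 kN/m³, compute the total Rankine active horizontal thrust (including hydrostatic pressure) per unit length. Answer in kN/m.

K_a = tan²(45° − φ/2) = 0.2563.
γ' = 21.4 − 9.81 = 11.59 kN/m³. h₂ = H − d_w = 4.2 m.
σ'_h: at surface K_a·q = 6.151; at WT K_a(q+γd_w) = 24.88; at base K_a(q+γd_w+γ'h₂) = 37.35 kPa.
P₁ = ½(6.151+24.88)×4.2 = 65.16; P₂ = ½(24.88+37.35)×4.2 = 130.7; P_w = ½γ_w h₂² = 86.52.
Total = 65.16+130.7+86.52 = 282.4 kN/m.

282 kN/m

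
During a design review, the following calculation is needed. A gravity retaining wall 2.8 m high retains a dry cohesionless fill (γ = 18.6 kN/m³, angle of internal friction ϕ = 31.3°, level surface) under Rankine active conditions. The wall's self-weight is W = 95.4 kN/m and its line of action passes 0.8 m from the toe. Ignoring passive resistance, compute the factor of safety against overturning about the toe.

K_a = tan²(45° − 31.3°/2) = 0.3162.
P_a = ½K_aγH² = 0.5×0.3162×18.6×2.8² = 23.06 kN/m, acting at H/3 = 0.9333 m above the base.
Overturning moment M_o = P_a × H/3 = 23.06 × 0.9333 = 21.52.
Resisting moment M_r = W × 0.8 = 95.4 × 0.8 = 76.32.
FS_overturning = M_r/M_o = 76.32/21.52 = 3.547.

3.55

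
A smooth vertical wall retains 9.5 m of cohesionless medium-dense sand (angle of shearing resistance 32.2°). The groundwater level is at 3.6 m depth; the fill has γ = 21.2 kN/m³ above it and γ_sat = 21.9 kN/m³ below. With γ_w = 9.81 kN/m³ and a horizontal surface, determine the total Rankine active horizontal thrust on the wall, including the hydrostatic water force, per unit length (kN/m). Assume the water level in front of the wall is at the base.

K_a = tan²(45° − φ/2) = 0.3047.
γ' = 21.9 − 9.81 = 12.09 kN/m³. Depth below WT = 5.9 m.
σ'_h at WT = K_a γ d_w = 23.26 kPa; at base = 23.26 + K_a γ' × 5.9 = 44.99 kPa.
P₁ (0–3.6 m) = ½×23.26×3.6 = 41.86. P₂ (3.6–9.5 m) = ½(23.26+44.99)×5.9 = 201.3.
P_w = ½ γ_w h₂² = 0.5×9.81×5.9² = 170.7. Total = 41.86+201.3+170.7 = 414.0 kN/m.

414 kN/m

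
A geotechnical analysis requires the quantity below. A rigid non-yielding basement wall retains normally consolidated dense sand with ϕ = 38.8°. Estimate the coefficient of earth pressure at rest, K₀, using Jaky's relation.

K₀ = 1 − sin φ' = 1 − sin 38.8° = 0.3734.

0.373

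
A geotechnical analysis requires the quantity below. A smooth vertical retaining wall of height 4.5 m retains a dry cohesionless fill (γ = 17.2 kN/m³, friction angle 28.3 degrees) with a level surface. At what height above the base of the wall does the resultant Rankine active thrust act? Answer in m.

K_a = 0.3568.
The pressure distribution is triangular, so the resultant acts at H/3 above the base = 4.5/3 = 1.500 m.

1.50 m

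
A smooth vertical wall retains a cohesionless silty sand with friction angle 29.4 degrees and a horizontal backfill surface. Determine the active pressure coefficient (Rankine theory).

0.341

K_a = (1 − sin φ)/(1 + sin φ) = (1 − sin 29.4°)/(1 + sin 29.4°) = 0.3415.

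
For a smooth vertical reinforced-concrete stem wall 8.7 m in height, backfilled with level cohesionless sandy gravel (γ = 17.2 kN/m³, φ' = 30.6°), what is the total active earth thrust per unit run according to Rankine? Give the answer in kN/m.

212 kN/m

K_a = tan²(45° − φ/2) = 0.3253.
P_a = ½ K_a γ H² = 0.5 × 0.3253 × 17.2 × 8.7² = 211.8 kN/m.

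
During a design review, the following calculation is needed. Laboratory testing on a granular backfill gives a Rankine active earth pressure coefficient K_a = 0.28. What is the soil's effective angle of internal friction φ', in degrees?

K_a = tan²(45° − φ/2) ⇒ 45° − φ/2 = arctan(√0.28) = 27.89°.
φ = 2(45° − 27.89°) = 34.23°.

34.2°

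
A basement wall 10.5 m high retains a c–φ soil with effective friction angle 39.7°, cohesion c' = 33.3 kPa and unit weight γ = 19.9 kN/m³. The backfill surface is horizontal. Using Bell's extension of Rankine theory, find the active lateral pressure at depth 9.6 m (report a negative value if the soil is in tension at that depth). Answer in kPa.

10.8 kPa

K_a = (1 − sin φ)/(1 + sin φ) = 0.2204.
σ_a = K_a γ z − 2c√K_a = 0.2204×19.9×9.6 − 2×33.3×0.4695 = 10.84 kPa.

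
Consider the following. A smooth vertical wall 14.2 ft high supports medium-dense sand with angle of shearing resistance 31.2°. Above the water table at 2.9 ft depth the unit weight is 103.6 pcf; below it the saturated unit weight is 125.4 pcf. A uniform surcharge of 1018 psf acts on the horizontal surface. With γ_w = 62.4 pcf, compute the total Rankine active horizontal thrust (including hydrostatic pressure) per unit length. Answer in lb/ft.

K_a = tan²(45° − φ/2) = 0.3175.
γ' = 125.4 − 62.4 = 63.00 pcf. h₂ = H − d_w = 11.3 ft.
σ'_h: at surface K_a·q = 323.2; at WT K_a(q+γd_w) = 418.6; at base K_a(q+γd_w+γ'h₂) = 644.6 psf.
P₁ = ½(323.2+418.6)×2.9 = 1076; P₂ = ½(418.6+644.6)×11.3 = 6007; P_w = ½γ_w h₂² = 3984.
Total = 1076+6007+3984 = 11070 lb/ft.

11100 lb/ft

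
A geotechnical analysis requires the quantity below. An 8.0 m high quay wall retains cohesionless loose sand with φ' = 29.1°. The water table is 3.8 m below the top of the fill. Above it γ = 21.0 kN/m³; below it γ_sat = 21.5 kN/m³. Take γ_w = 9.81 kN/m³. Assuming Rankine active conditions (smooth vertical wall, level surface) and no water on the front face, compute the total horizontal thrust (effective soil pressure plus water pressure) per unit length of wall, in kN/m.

290 kN/m

K_a = tan²(45° − φ/2) = 0.3456.
γ' = 21.5 − 9.81 = 11.69 kN/m³. Depth below WT = 4.2 m.
σ'_h at WT = K_a γ d_w = 27.58 kPa; at base = 27.58 + K_a γ' × 4.2 = 44.55 kPa.
P₁ (0–3.8 m) = ½×27.58×3.8 = 52.40. P₂ (3.8–8.0 m) = ½(27.58+44.55)×4.2 = 151.5.
P_w = ½ γ_w h₂² = 0.5×9.81×4.2² = 86.52. Total = 52.40+151.5+86.52 = 290.4 kN/m.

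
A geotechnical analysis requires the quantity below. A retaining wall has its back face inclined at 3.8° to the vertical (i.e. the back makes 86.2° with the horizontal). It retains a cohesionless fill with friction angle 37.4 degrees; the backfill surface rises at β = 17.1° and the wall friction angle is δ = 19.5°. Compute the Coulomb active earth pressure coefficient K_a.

0.308

K_a = sin²(α+φ) / [sin²α · sin(α−δ) · (1 + √{sin(φ+δ)sin(φ−β) / (sin(α−δ)sin(α+β))})²].
With α = 86.2°, φ = 37.4°, δ = 19.5°, β = 17.1°: K_a = 0.3077.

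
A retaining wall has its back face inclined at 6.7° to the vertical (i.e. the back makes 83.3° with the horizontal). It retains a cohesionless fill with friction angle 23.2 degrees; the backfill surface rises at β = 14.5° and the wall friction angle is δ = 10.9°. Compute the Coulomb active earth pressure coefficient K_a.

K_a = sin²(α+φ) / [sin²α · sin(α−δ) · (1 + √{sin(φ+δ)sin(φ−β) / (sin(α−δ)sin(α+β))})²].
With α = 83.3°, φ = 23.2°, δ = 10.9°, β = 14.5°: K_a = 0.5789.

0.579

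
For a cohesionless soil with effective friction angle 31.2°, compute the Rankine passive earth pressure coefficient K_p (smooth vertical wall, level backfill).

K_p = (1 + sin φ)/(1 − sin φ) = tan²(45° + 31.2°/2) = 3.150.

3.15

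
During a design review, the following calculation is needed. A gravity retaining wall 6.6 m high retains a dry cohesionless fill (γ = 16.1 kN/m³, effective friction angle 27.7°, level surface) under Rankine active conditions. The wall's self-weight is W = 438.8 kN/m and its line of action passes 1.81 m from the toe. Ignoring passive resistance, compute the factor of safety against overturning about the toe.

2.82

K_a = tan²(45° − 27.7°/2) = 0.3653.
P_a = ½K_aγH² = 0.5×0.3653×16.1×6.6² = 128.1 kN/m, acting at H/3 = 2.200 m above the base.
Overturning moment M_o = P_a × H/3 = 128.1 × 2.200 = 281.8.
Resisting moment M_r = W × 1.81 = 438.8 × 1.81 = 794.2.
FS_overturning = M_r/M_o = 794.2/281.8 = 2.818.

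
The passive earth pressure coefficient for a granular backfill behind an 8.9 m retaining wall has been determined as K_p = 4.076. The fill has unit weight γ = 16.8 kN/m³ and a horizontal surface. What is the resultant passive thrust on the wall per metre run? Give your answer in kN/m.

2710 kN/m

P = ½ K_p γ H² = 0.5 × 4.076 × 16.8 × 8.9² = 2712 kN/m.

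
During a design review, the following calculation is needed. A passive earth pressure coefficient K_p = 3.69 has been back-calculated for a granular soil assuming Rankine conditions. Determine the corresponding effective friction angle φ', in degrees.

K_p = (1+sin φ)/(1−sin φ) ⇒ sin φ = (K_p − 1)/(K_p + 1) = 0.5736.
φ = arcsin(0.5736) = 35.00°.

35.0°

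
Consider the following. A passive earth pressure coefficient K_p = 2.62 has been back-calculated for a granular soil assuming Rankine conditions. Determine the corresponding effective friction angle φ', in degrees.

K_p = (1+sin φ)/(1−sin φ) ⇒ sin φ = (K_p − 1)/(K_p + 1) = 0.4475.
φ = arcsin(0.4475) = 26.58°.

26.6°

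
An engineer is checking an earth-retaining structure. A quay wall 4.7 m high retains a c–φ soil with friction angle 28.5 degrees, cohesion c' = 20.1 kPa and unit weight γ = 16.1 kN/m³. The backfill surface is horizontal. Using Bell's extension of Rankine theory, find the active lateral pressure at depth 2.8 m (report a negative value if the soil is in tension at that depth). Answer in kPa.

K_a = (1 − sin φ)/(1 + sin φ) = 0.3540.
σ_a = K_a γ z − 2c√K_a = 0.3540×16.1×2.8 − 2×20.1×0.5949 = -7.960 kPa.

-7.96 kPa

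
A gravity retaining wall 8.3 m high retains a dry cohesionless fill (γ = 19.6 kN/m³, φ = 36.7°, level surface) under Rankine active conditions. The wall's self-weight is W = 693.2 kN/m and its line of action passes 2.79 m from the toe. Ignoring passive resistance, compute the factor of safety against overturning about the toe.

K_a = tan²(45° − 36.7°/2) = 0.2519.
P_a = ½K_aγH² = 0.5×0.2519×19.6×8.3² = 170.0 kN/m, acting at H/3 = 2.767 m above the base.
Overturning moment M_o = P_a × H/3 = 170.0 × 2.767 = 470.4.
Resisting moment M_r = W × 2.79 = 693.2 × 2.79 = 1934.
FS_overturning = M_r/M_o = 1934/470.4 = 4.111.

4.11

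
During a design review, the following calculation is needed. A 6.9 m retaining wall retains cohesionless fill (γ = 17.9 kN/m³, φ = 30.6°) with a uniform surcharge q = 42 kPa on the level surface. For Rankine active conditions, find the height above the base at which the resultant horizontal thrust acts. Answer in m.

2.77 m

K_a = 0.3253.
Triangular part P₁ = ½K_aγH² = 138.6 at H/3 = 2.300 m; rectangular part P₂ = K_a q H = 94.28 at H/2 = 3.450 m.
ȳ = (P₁·2.300 + P₂·3.450)/(P₁+P₂) = 2.766 m.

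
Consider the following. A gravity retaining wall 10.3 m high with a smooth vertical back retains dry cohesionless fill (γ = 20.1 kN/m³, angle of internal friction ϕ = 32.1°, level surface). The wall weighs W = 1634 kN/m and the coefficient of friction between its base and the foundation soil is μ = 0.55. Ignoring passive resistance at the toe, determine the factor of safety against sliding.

2.75

K_a = tan²(45° − 32.1°/2) = 0.3060.
P_a = ½K_aγH² = 0.5×0.3060×20.1×10.3² = 326.3 kN/m, acting at H/3 = 3.433 m above the base.
FS_sliding = μW / P_a = 0.55×1634 / 326.3 = 2.755.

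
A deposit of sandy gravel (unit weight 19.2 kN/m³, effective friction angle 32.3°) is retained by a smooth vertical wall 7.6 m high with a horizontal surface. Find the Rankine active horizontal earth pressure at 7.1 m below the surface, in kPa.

41.4 kPa

K_a = (1 − sin φ)/(1 + sin φ) = 0.3035.
σ_h = K_a γ z = 0.3035 × 19.2 × 7.1 = 41.37 kPa.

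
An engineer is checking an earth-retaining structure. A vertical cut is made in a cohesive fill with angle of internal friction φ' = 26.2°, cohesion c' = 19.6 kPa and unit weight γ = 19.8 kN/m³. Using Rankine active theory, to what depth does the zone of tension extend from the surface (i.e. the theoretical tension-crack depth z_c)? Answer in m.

K_a = tan²(45° − 26.2°/2) = 0.3874; √K_a = 0.6224.
The active pressure is zero where K_a γ z = 2c√K_a, so z_c = 2c/(γ√K_a) = 2×19.6/(19.8×0.6224) = 3.181 m.

3.18 m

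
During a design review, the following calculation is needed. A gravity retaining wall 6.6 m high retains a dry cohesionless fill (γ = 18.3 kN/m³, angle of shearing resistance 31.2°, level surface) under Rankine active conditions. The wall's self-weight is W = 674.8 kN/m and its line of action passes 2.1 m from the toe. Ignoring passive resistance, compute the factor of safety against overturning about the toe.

K_a = tan²(45° − 31.2°/2) = 0.3175.
P_a = ½K_aγH² = 0.5×0.3175×18.3×6.6² = 126.5 kN/m, acting at H/3 = 2.200 m above the base.
Overturning moment M_o = P_a × H/3 = 126.5 × 2.200 = 278.4.
Resisting moment M_r = W × 2.1 = 674.8 × 2.1 = 1417.
FS_overturning = M_r/M_o = 1417/278.4 = 5.090.

5.09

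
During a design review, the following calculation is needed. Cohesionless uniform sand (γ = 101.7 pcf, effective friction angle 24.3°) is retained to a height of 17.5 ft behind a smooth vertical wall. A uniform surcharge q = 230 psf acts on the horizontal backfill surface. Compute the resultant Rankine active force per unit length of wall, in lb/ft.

K_a = tan²(45° − φ/2) = 0.4169.
Soil triangle: ½ K_a γ H² = 0.5×0.4169×101.7×17.5² = 6493 lb/ft.
Surcharge rectangle: K_a q H = 0.4169×230×17.5 = 1678 lb/ft.
Total = 6493 + 1678 = 8171 lb/ft.

8170 lb/ft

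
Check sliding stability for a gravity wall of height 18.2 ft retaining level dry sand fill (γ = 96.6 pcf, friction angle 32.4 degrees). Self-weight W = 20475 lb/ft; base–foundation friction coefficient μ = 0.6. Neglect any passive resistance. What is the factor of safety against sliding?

2.54

K_a = tan²(45° − 32.4°/2) = 0.3022.
P_a = ½K_aγH² = 0.5×0.3022×96.6×18.2² = 4835 lb/ft, acting at H/3 = 6.067 ft above the base.
FS_sliding = μW / P_a = 0.6×20475 / 4835 = 2.541.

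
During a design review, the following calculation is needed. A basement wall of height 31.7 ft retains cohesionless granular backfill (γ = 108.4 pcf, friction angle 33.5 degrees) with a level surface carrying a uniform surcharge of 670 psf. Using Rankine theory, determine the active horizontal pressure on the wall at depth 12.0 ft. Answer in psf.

569 psf

K_a = (1 − sin φ)/(1 + sin φ) = 0.2887.
σ_v = γz + q = 108.4 × 12.0 + 670 = 1971 psf.
σ_h = K_a σ_v = 0.2887 × 1971 = 569.0 psf.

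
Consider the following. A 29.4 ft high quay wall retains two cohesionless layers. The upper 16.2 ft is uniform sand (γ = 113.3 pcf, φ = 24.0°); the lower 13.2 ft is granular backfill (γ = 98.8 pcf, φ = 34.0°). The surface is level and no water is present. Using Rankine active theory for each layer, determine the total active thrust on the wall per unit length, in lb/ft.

K_a1 = tan²(45°−24.0°/2) = 0.4217; K_a2 = tan²(45°−34.0°/2) = 0.2827.
Layer 1: σ at base = K_a1 γ₁ h₁ = 774.1 psf; P₁ = ½×774.1×16.2 = 6270.
Layer 2: σ_v at top = γ₁h₁ = 1835; σ_h top = K_a2×1835 = 518.9; σ_h base = K_a2×(1835+98.8×13.2) = 887.6.
P₂ = ½(518.9+887.6)×13.2 = 9283. Total P_a = 6270+9283 = 15550 lb/ft.

15600 lb/ft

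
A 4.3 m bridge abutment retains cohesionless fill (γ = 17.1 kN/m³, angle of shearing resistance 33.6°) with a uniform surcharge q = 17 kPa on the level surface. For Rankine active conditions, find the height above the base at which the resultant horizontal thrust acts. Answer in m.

1.66 m

K_a = 0.2875.
Triangular part P₁ = ½K_aγH² = 45.45 at H/3 = 1.433 m; rectangular part P₂ = K_a q H = 21.02 at H/2 = 2.150 m.
ȳ = (P₁·1.433 + P₂·2.150)/(P₁+P₂) = 1.660 m.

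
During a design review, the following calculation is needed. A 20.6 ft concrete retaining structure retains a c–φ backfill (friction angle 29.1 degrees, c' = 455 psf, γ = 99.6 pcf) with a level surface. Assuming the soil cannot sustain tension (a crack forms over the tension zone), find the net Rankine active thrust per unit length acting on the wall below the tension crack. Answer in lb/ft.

440 lb/ft

K_a = 0.3456; √K_a = 0.5879.
Tension-crack depth z_c = 2c/(γ√K_a) = 2×455/(99.6×0.5879) = 15.54 ft.
σ_a at base = K_a γ H − 2c√K_a = 0.3456×99.6×20.6 − 2×455×0.5879 = 174.1 psf.
P_a = ½ × 174.1 × (H − z_c) = 0.5×174.1×5.058 = 440.3 lb/ft.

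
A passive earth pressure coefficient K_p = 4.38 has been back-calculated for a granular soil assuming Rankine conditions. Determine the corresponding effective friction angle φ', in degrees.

K_p = (1+sin φ)/(1−sin φ) ⇒ sin φ = (K_p − 1)/(K_p + 1) = 0.6283.
φ = arcsin(0.6283) = 38.92°.

38.9°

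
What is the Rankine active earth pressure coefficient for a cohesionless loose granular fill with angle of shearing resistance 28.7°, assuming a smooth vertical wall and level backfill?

0.351

K_a = tan²(45° − φ/2) = tan²(30.65°) = 0.3511.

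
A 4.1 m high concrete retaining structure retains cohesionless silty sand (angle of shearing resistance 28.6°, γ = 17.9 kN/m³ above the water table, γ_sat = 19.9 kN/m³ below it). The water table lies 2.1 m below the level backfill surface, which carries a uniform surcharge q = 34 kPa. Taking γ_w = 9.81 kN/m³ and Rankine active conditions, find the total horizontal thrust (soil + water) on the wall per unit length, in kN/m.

K_a = tan²(45° − φ/2) = 0.3525.
γ' = 19.9 − 9.81 = 10.09 kN/m³. h₂ = H − d_w = 2.0 m.
σ'_h: at surface K_a·q = 11.99; at WT K_a(q+γd_w) = 25.24; at base K_a(q+γd_w+γ'h₂) = 32.35 kPa.
P₁ = ½(11.99+25.24)×2.1 = 39.09; P₂ = ½(25.24+32.35)×2.0 = 57.59; P_w = ½γ_w h₂² = 19.62.
Total = 39.09+57.59+19.62 = 116.3 kN/m.

116 kN/m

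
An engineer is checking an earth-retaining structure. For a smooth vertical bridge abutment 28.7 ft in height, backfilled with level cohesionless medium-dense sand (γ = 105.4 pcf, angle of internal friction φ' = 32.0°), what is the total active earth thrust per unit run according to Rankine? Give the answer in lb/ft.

13300 lb/ft

K_a = tan²(45° − φ/2) = 0.3073.
P_a = ½ K_a γ H² = 0.5 × 0.3073 × 105.4 × 28.7² = 13340 lb/ft.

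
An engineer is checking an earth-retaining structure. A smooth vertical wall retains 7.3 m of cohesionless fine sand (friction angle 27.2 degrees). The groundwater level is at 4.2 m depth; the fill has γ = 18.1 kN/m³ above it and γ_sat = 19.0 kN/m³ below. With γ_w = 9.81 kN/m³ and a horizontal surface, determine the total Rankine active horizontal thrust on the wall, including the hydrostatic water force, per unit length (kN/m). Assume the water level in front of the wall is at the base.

211 kN/m

K_a = tan²(45° − φ/2) = 0.3726.
γ' = 19.0 − 9.81 = 9.190 kN/m³. Depth below WT = 3.1 m.
σ'_h at WT = K_a γ d_w = 28.32 kPa; at base = 28.32 + K_a γ' × 3.1 = 38.94 kPa.
P₁ (0–4.2 m) = ½×28.32×4.2 = 59.48. P₂ (4.2–7.3 m) = ½(28.32+38.94)×3.1 = 104.3.
P_w = ½ γ_w h₂² = 0.5×9.81×3.1² = 47.14. Total = 59.48+104.3+47.14 = 210.9 kN/m.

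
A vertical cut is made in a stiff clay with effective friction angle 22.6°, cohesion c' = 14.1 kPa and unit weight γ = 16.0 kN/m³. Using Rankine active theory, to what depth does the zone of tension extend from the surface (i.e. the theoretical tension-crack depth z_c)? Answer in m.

K_a = tan²(45° − 22.6°/2) = 0.4448; √K_a = 0.6669.
The active pressure is zero where K_a γ z = 2c√K_a, so z_c = 2c/(γ√K_a) = 2×14.1/(16.0×0.6669) = 2.643 m.

2.64 m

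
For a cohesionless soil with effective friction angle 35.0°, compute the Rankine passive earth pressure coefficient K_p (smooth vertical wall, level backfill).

3.69

K_p = (1 + sin φ)/(1 − sin φ) = tan²(45° + 35.0°/2) = 3.690.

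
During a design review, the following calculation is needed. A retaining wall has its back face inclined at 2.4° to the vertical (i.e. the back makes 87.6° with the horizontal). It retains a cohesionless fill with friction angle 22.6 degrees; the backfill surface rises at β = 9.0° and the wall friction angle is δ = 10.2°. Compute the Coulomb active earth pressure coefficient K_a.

0.487

K_a = sin²(α+φ) / [sin²α · sin(α−δ) · (1 + √{sin(φ+δ)sin(φ−β) / (sin(α−δ)sin(α+β))})²].
With α = 87.6°, φ = 22.6°, δ = 10.2°, β = 9.0°: K_a = 0.4870.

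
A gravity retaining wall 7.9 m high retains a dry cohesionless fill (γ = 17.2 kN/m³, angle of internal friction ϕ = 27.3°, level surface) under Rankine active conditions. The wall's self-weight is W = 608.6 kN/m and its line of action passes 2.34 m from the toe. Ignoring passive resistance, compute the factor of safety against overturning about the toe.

K_a = tan²(45° − 27.3°/2) = 0.3711.
P_a = ½K_aγH² = 0.5×0.3711×17.2×7.9² = 199.2 kN/m, acting at H/3 = 2.633 m above the base.
Overturning moment M_o = P_a × H/3 = 199.2 × 2.633 = 524.5.
Resisting moment M_r = W × 2.34 = 608.6 × 2.34 = 1424.
FS_overturning = M_r/M_o = 1424/524.5 = 2.715.

2.71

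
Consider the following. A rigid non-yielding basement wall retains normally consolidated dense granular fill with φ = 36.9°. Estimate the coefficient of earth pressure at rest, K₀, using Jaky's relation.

K₀ = 1 − sin φ' = 1 − sin 36.9° = 0.3996.

0.400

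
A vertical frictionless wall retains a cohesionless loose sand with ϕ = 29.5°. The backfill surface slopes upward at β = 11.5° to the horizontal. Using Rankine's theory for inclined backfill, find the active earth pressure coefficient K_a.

0.363

K_a = cos β · (cos β − √(cos²β − cos²φ)) / (cos β + √(cos²β − cos²φ)).
cos β = 0.9799, cos φ = 0.8704, √(cos²β − cos²φ) = 0.4503.
K_a = 0.9799 × (0.9799 − 0.4503)/(0.9799 + 0.4503) = 0.3629.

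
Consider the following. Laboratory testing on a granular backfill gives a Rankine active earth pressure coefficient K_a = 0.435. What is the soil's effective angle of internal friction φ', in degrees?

K_a = tan²(45° − φ/2) ⇒ 45° − φ/2 = arctan(√0.435) = 33.41°.
φ = 2(45° − 33.41°) = 23.19°.

23.2°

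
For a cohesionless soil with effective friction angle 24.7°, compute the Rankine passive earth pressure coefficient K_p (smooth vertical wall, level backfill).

2.44

K_p = (1 + sin φ)/(1 − sin φ) = tan²(45° + 24.7°/2) = 2.436.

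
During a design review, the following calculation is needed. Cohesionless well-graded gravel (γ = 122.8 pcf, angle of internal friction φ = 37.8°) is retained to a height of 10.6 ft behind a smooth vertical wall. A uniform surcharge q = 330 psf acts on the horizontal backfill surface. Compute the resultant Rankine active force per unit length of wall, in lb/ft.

2500 lb/ft

K_a = tan²(45° − φ/2) = 0.2400.
Soil triangle: ½ K_a γ H² = 0.5×0.2400×122.8×10.6² = 1656 lb/ft.
Surcharge rectangle: K_a q H = 0.2400×330×10.6 = 839.5 lb/ft.
Total = 1656 + 839.5 = 2495 lb/ft.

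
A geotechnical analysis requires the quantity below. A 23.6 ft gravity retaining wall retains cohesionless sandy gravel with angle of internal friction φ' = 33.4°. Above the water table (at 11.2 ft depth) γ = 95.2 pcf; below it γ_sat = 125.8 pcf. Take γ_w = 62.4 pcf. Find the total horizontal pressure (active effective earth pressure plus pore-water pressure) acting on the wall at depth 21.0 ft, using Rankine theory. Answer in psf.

1100 psf

K_a = (1 − sin φ)/(1 + sin φ) = 0.2899.
γ' = 125.8 − 62.4 = 63.40 pcf.
Effective vertical stress at 21.0 ft: σ'_v = 95.2×11.2 + 63.40×9.80 = 1688 psf.
σ'_h = K_a σ'_v = 0.2899 × 1688 = 489.3 psf; u = γ_w × 9.80 = 611.5 psf.
Total σ_h = 489.3 + 611.5 = 1101 psf.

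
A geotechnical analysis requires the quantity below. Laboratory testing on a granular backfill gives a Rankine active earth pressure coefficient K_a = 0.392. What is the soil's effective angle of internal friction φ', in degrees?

K_a = tan²(45° − φ/2) ⇒ 45° − φ/2 = arctan(√0.392) = 32.05°.
φ = 2(45° − 32.05°) = 25.90°.

25.9°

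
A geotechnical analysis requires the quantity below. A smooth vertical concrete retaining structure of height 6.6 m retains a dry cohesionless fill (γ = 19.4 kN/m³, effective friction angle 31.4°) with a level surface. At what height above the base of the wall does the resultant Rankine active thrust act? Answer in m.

K_a = 0.3149.
The pressure distribution is triangular, so the resultant acts at H/3 above the base = 6.6/3 = 2.200 m.

2.20 m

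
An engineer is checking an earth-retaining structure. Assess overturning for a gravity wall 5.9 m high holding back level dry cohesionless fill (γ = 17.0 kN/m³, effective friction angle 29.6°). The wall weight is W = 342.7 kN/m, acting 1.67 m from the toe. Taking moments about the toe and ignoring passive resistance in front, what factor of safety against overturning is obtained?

K_a = tan²(45° − 29.6°/2) = 0.3387.
P_a = ½K_aγH² = 0.5×0.3387×17.0×5.9² = 100.2 kN/m, acting at H/3 = 1.967 m above the base.
Overturning moment M_o = P_a × H/3 = 100.2 × 1.967 = 197.1.
Resisting moment M_r = W × 1.67 = 342.7 × 1.67 = 572.3.
FS_overturning = M_r/M_o = 572.3/197.1 = 2.903.

2.90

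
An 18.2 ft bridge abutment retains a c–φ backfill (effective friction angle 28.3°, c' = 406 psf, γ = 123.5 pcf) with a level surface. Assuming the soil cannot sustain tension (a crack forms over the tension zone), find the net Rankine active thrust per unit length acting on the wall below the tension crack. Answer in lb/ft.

K_a = 0.3568; √K_a = 0.5973.
Tension-crack depth z_c = 2c/(γ√K_a) = 2×406/(123.5×0.5973) = 11.01 ft.
σ_a at base = K_a γ H − 2c√K_a = 0.3568×123.5×18.2 − 2×406×0.5973 = 316.9 psf.
P_a = ½ × 316.9 × (H − z_c) = 0.5×316.9×7.192 = 1140 lb/ft.

1140 lb/ft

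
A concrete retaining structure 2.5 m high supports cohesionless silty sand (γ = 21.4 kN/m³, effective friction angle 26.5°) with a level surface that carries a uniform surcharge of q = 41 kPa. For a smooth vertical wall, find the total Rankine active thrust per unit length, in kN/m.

K_a = tan²(45° − φ/2) = 0.3829.
Soil triangle: ½ K_a γ H² = 0.5×0.3829×21.4×2.5² = 25.61 kN/m.
Surcharge rectangle: K_a q H = 0.3829×41×2.5 = 39.25 kN/m.
Total = 25.61 + 39.25 = 64.86 kN/m.

64.9 kN/m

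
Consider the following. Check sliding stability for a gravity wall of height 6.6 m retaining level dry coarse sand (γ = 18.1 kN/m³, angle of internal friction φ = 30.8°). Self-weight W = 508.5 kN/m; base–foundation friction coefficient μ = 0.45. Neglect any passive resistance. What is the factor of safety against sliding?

K_a = tan²(45° − 30.8°/2) = 0.3227.
P_a = ½K_aγH² = 0.5×0.3227×18.1×6.6² = 127.2 kN/m, acting at H/3 = 2.200 m above the base.
FS_sliding = μW / P_a = 0.45×508.5 / 127.2 = 1.799.

1.80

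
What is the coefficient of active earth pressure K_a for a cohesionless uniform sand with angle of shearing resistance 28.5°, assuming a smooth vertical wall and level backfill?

0.354

K_a = tan²(45° − φ/2) = tan²(30.75°) = 0.3540.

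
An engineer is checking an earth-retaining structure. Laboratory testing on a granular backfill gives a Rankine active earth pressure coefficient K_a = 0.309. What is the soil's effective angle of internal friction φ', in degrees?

K_a = tan²(45° − φ/2) ⇒ 45° − φ/2 = arctan(√0.309) = 29.07°.
φ = 2(45° − 29.07°) = 31.86°.

31.9°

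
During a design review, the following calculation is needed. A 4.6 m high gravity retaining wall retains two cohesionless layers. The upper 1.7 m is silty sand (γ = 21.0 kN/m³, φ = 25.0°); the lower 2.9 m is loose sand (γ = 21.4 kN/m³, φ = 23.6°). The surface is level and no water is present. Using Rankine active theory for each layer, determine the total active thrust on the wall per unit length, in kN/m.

K_a1 = tan²(45°−25.0°/2) = 0.4059; K_a2 = tan²(45°−23.6°/2) = 0.4282.
Layer 1: σ at base = K_a1 γ₁ h₁ = 14.49 kPa; P₁ = ½×14.49×1.7 = 12.32.
Layer 2: σ_v at top = γ₁h₁ = 35.70; σ_h top = K_a2×35.70 = 15.29; σ_h base = K_a2×(35.70+21.4×2.9) = 41.86.
P₂ = ½(15.29+41.86)×2.9 = 82.87. Total P_a = 12.32+82.87 = 95.18 kN/m.

95.2 kN/m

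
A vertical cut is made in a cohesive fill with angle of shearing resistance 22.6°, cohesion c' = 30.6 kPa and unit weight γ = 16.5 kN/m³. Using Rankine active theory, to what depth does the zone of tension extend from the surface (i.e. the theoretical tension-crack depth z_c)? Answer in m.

5.56 m

K_a = tan²(45° − 22.6°/2) = 0.4448; √K_a = 0.6669.
The active pressure is zero where K_a γ z = 2c√K_a, so z_c = 2c/(γ√K_a) = 2×30.6/(16.5×0.6669) = 5.562 m.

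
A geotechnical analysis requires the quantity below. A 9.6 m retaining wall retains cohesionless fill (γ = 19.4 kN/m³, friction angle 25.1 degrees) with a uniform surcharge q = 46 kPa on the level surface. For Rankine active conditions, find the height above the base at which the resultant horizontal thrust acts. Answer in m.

3.73 m

K_a = 0.4043.
Triangular part P₁ = ½K_aγH² = 361.4 at H/3 = 3.200 m; rectangular part P₂ = K_a q H = 178.5 at H/2 = 4.800 m.
ȳ = (P₁·3.200 + P₂·4.800)/(P₁+P₂) = 3.729 m.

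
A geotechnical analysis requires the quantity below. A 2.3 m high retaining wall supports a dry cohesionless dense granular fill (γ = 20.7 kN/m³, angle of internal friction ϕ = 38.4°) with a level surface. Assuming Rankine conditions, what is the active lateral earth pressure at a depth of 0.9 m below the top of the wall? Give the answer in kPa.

K_a = (1 − sin φ)/(1 + sin φ) = 0.2337.
σ_h = K_a γ z = 0.2337 × 20.7 × 0.9 = 4.354 kPa.

4.35 kPa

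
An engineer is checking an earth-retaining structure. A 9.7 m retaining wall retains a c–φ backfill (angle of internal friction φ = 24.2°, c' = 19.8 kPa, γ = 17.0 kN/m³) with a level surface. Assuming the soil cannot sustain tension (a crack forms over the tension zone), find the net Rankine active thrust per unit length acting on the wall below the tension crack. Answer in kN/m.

132 kN/m

K_a = 0.4185; √K_a = 0.6469.
Tension-crack depth z_c = 2c/(γ√K_a) = 2×19.8/(17.0×0.6469) = 3.601 m.
σ_a at base = K_a γ H − 2c√K_a = 0.4185×17.0×9.7 − 2×19.8×0.6469 = 43.40 kPa.
P_a = ½ × 43.40 × (H − z_c) = 0.5×43.40×6.099 = 132.3 kN/m.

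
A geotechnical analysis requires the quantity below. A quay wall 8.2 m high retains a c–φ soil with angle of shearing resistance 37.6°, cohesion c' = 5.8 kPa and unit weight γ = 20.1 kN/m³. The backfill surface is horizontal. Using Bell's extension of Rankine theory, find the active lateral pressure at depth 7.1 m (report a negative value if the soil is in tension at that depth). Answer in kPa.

28.8 kPa

K_a = (1 − sin φ)/(1 + sin φ) = 0.2421.
σ_a = K_a γ z − 2c√K_a = 0.2421×20.1×7.1 − 2×5.8×0.4921 = 28.85 kPa.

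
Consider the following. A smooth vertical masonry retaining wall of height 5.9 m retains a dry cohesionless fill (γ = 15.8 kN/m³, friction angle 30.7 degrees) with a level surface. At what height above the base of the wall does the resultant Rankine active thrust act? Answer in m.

1.97 m

K_a = 0.3240.
The pressure distribution is triangular, so the resultant acts at H/3 above the base = 5.9/3 = 1.967 m.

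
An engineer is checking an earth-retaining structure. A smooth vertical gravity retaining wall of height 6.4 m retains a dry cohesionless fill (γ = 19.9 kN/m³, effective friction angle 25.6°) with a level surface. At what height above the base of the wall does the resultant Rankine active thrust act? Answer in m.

2.13 m

K_a = 0.3966.
The pressure distribution is triangular, so the resultant acts at H/3 above the base = 6.4/3 = 2.133 m.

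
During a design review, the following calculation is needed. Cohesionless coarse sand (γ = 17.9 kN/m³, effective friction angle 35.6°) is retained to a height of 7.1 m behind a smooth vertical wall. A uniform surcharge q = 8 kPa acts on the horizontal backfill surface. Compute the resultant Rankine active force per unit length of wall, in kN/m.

K_a = tan²(45° − φ/2) = 0.2641.
Soil triangle: ½ K_a γ H² = 0.5×0.2641×17.9×7.1² = 119.2 kN/m.
Surcharge rectangle: K_a q H = 0.2641×8×7.1 = 15.00 kN/m.
Total = 119.2 + 15.00 = 134.2 kN/m.

134 kN/m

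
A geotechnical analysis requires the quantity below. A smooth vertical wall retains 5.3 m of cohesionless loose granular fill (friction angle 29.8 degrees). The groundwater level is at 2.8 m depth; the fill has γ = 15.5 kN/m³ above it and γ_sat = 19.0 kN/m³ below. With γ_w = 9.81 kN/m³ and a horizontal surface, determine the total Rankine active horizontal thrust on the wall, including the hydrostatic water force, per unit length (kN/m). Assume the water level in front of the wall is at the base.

K_a = tan²(45° − φ/2) = 0.3360.
γ' = 19.0 − 9.81 = 9.190 kN/m³. Depth below WT = 2.5 m.
σ'_h at WT = K_a γ d_w = 14.58 kPa; at base = 14.58 + K_a γ' × 2.5 = 22.30 kPa.
P₁ (0–2.8 m) = ½×14.58×2.8 = 20.42. P₂ (2.8–5.3 m) = ½(14.58+22.30)×2.5 = 46.11.
P_w = ½ γ_w h₂² = 0.5×9.81×2.5² = 30.66. Total = 20.42+46.11+30.66 = 97.18 kN/m.

97.2 kN/m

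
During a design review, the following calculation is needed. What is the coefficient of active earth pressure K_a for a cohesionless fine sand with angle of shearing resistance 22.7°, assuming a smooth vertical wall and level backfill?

K_a = (1 − sin φ)/(1 + sin φ) = (1 − sin 22.7°)/(1 + sin 22.7°) = 0.4431.

0.443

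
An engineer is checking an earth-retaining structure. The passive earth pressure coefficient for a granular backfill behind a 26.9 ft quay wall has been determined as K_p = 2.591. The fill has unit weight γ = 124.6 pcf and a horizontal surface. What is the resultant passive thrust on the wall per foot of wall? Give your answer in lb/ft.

117000 lb/ft

P = ½ K_p γ H² = 0.5 × 2.591 × 124.6 × 26.9² = 116800 lb/ft.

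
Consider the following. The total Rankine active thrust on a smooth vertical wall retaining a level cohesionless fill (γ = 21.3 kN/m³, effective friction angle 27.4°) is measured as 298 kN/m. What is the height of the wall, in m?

K_a = 0.3697. P_a = ½ K_a γ H² ⇒ H = √(2P_a/(K_a γ)).
H = √(2×298/(0.3697×21.3)) = 8.700 m.

8.70 m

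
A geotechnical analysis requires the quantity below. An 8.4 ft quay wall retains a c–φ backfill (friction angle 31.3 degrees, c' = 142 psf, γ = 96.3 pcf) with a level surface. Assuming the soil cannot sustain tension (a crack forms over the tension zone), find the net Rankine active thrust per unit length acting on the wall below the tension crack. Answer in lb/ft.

152 lb/ft

K_a = 0.3162; √K_a = 0.5623.
Tension-crack depth z_c = 2c/(γ√K_a) = 2×142/(96.3×0.5623) = 5.245 ft.
σ_a at base = K_a γ H − 2c√K_a = 0.3162×96.3×8.4 − 2×142×0.5623 = 96.09 psf.
P_a = ½ × 96.09 × (H − z_c) = 0.5×96.09×3.155 = 151.6 lb/ft.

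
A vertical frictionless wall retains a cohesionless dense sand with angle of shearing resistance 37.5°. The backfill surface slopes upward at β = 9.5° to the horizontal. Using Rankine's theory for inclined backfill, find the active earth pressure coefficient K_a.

K_a = cos β · (cos β − √(cos²β − cos²φ)) / (cos β + √(cos²β − cos²φ)).
cos β = 0.9863, cos φ = 0.7934, √(cos²β − cos²φ) = 0.5860.
K_a = 0.9863 × (0.9863 − 0.5860)/(0.9863 + 0.5860) = 0.2511.

0.251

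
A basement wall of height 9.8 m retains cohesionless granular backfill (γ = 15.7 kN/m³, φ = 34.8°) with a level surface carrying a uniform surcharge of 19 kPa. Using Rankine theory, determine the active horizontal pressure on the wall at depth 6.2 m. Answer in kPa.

K_a = (1 − sin φ)/(1 + sin φ) = 0.2733.
σ_v = γz + q = 15.7 × 6.2 + 19 = 116.3 kPa.
σ_h = K_a σ_v = 0.2733 × 116.3 = 31.80 kPa.

31.8 kPa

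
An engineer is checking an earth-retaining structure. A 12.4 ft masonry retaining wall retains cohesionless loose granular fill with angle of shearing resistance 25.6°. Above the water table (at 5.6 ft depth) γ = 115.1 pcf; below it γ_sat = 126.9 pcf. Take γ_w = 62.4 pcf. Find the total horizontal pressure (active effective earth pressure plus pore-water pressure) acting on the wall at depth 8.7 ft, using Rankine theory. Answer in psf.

K_a = (1 − sin φ)/(1 + sin φ) = 0.3966.
γ' = 126.9 − 62.4 = 64.50 pcf.
Effective vertical stress at 8.7 ft: σ'_v = 115.1×5.6 + 64.50×3.10 = 844.5 psf.
σ'_h = K_a σ'_v = 0.3966 × 844.5 = 334.9 psf; u = γ_w × 3.10 = 193.4 psf.
Total σ_h = 334.9 + 193.4 = 528.3 psf.

528 psf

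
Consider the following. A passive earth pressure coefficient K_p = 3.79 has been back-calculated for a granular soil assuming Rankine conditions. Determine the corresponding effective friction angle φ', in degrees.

K_p = (1+sin φ)/(1−sin φ) ⇒ sin φ = (K_p − 1)/(K_p + 1) = 0.5825.
φ = arcsin(0.5825) = 35.62°.

35.6°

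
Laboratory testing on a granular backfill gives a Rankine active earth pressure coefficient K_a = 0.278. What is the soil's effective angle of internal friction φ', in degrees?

34.4°

K_a = tan²(45° − φ/2) ⇒ 45° − φ/2 = arctan(√0.278) = 27.80°.
φ = 2(45° − 27.80°) = 34.40°.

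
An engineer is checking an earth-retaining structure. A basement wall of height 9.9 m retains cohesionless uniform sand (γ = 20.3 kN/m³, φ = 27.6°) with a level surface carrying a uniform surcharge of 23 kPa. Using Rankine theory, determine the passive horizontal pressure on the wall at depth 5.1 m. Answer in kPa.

345 kPa

K_p = (1 + sin φ)/(1 − sin φ) = 2.726.
σ_v = γz + q = 20.3 × 5.1 + 23 = 126.5 kPa.
σ_h = K_p σ_v = 2.726 × 126.5 = 345.0 kPa.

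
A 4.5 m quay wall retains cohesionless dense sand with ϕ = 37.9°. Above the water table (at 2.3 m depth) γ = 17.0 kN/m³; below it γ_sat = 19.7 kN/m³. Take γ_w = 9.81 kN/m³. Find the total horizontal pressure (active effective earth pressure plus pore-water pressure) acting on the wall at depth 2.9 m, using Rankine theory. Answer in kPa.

16.6 kPa

K_a = (1 − sin φ)/(1 + sin φ) = 0.2389.
γ' = 19.7 − 9.81 = 9.890 kN/m³.
Effective vertical stress at 2.9 m: σ'_v = 17.0×2.3 + 9.890×0.600 = 45.03 kPa.
σ'_h = K_a σ'_v = 0.2389 × 45.03 = 10.76 kPa; u = γ_w × 0.600 = 5.886 kPa.
Total σ_h = 10.76 + 5.886 = 16.65 kPa.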